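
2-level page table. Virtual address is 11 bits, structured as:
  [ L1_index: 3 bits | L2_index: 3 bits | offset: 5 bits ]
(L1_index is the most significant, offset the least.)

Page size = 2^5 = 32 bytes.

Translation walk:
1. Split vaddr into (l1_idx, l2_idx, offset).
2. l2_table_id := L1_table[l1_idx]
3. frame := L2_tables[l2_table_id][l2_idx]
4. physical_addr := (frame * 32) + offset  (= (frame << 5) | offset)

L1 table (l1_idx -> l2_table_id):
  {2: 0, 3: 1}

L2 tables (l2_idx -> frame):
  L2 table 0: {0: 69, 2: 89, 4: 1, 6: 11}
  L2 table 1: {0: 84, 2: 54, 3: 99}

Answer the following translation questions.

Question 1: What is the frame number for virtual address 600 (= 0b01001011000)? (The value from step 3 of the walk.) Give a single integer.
Answer: 89

Derivation:
vaddr = 600: l1_idx=2, l2_idx=2
L1[2] = 0; L2[0][2] = 89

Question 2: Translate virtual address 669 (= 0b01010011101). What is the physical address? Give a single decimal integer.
Answer: 61

Derivation:
vaddr = 669 = 0b01010011101
Split: l1_idx=2, l2_idx=4, offset=29
L1[2] = 0
L2[0][4] = 1
paddr = 1 * 32 + 29 = 61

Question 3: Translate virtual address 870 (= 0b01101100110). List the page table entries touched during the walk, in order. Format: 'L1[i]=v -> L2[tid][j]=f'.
vaddr = 870 = 0b01101100110
Split: l1_idx=3, l2_idx=3, offset=6

Answer: L1[3]=1 -> L2[1][3]=99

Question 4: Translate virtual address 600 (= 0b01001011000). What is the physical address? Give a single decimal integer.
vaddr = 600 = 0b01001011000
Split: l1_idx=2, l2_idx=2, offset=24
L1[2] = 0
L2[0][2] = 89
paddr = 89 * 32 + 24 = 2872

Answer: 2872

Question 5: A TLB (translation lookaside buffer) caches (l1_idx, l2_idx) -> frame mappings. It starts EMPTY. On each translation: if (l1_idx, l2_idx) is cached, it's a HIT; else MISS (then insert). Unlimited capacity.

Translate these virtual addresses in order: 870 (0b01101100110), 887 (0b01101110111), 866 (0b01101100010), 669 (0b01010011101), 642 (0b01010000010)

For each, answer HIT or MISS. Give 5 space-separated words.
Answer: MISS HIT HIT MISS HIT

Derivation:
vaddr=870: (3,3) not in TLB -> MISS, insert
vaddr=887: (3,3) in TLB -> HIT
vaddr=866: (3,3) in TLB -> HIT
vaddr=669: (2,4) not in TLB -> MISS, insert
vaddr=642: (2,4) in TLB -> HIT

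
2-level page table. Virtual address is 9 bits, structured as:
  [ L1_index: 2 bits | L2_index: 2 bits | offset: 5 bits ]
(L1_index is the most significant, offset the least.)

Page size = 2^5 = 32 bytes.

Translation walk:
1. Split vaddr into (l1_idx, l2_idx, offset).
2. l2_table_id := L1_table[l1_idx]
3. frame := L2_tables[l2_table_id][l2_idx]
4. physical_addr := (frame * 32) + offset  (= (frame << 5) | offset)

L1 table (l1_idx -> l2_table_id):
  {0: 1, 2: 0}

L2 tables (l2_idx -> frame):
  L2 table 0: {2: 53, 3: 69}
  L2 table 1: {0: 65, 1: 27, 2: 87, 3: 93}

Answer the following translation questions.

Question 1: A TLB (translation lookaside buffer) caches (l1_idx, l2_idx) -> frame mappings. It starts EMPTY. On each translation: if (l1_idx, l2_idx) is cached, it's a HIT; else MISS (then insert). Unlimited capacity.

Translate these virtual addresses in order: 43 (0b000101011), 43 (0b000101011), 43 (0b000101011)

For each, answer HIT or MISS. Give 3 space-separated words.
vaddr=43: (0,1) not in TLB -> MISS, insert
vaddr=43: (0,1) in TLB -> HIT
vaddr=43: (0,1) in TLB -> HIT

Answer: MISS HIT HIT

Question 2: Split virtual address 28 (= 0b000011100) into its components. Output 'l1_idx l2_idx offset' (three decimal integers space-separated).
Answer: 0 0 28

Derivation:
vaddr = 28 = 0b000011100
  top 2 bits -> l1_idx = 0
  next 2 bits -> l2_idx = 0
  bottom 5 bits -> offset = 28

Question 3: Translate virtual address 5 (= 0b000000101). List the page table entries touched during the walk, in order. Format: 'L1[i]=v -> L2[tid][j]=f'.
Answer: L1[0]=1 -> L2[1][0]=65

Derivation:
vaddr = 5 = 0b000000101
Split: l1_idx=0, l2_idx=0, offset=5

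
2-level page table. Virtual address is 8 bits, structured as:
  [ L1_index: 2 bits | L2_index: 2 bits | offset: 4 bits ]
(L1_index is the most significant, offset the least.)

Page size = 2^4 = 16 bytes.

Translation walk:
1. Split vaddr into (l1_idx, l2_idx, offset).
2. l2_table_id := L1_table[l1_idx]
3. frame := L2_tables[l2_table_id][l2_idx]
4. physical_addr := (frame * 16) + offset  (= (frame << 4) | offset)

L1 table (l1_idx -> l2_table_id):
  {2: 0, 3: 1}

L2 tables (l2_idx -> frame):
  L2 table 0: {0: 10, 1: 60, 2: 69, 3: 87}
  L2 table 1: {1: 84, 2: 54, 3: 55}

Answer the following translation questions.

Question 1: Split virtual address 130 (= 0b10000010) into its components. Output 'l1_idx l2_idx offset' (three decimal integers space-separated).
Answer: 2 0 2

Derivation:
vaddr = 130 = 0b10000010
  top 2 bits -> l1_idx = 2
  next 2 bits -> l2_idx = 0
  bottom 4 bits -> offset = 2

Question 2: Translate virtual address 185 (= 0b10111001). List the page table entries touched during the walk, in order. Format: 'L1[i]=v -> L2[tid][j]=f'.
vaddr = 185 = 0b10111001
Split: l1_idx=2, l2_idx=3, offset=9

Answer: L1[2]=0 -> L2[0][3]=87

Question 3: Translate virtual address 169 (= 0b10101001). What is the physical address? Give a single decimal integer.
Answer: 1113

Derivation:
vaddr = 169 = 0b10101001
Split: l1_idx=2, l2_idx=2, offset=9
L1[2] = 0
L2[0][2] = 69
paddr = 69 * 16 + 9 = 1113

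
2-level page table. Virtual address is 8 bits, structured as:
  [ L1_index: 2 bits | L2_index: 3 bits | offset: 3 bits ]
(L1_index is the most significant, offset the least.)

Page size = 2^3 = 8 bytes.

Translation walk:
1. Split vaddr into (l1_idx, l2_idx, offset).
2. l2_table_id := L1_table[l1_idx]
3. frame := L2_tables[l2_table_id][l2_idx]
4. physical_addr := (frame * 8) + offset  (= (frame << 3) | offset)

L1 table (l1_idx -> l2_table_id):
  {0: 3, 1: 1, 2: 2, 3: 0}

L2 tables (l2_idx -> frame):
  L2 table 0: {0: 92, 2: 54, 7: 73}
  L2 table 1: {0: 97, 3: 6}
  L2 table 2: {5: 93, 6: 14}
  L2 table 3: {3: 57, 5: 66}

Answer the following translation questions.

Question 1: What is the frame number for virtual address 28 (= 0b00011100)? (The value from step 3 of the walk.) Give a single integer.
vaddr = 28: l1_idx=0, l2_idx=3
L1[0] = 3; L2[3][3] = 57

Answer: 57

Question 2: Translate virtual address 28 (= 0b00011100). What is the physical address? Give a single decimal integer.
Answer: 460

Derivation:
vaddr = 28 = 0b00011100
Split: l1_idx=0, l2_idx=3, offset=4
L1[0] = 3
L2[3][3] = 57
paddr = 57 * 8 + 4 = 460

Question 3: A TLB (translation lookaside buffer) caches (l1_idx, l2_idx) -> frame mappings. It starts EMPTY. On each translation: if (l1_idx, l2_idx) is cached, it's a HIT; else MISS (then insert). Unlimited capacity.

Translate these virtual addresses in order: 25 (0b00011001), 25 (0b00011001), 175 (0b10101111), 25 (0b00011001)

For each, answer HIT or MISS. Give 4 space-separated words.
vaddr=25: (0,3) not in TLB -> MISS, insert
vaddr=25: (0,3) in TLB -> HIT
vaddr=175: (2,5) not in TLB -> MISS, insert
vaddr=25: (0,3) in TLB -> HIT

Answer: MISS HIT MISS HIT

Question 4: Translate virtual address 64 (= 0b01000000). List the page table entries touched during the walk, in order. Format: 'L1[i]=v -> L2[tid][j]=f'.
vaddr = 64 = 0b01000000
Split: l1_idx=1, l2_idx=0, offset=0

Answer: L1[1]=1 -> L2[1][0]=97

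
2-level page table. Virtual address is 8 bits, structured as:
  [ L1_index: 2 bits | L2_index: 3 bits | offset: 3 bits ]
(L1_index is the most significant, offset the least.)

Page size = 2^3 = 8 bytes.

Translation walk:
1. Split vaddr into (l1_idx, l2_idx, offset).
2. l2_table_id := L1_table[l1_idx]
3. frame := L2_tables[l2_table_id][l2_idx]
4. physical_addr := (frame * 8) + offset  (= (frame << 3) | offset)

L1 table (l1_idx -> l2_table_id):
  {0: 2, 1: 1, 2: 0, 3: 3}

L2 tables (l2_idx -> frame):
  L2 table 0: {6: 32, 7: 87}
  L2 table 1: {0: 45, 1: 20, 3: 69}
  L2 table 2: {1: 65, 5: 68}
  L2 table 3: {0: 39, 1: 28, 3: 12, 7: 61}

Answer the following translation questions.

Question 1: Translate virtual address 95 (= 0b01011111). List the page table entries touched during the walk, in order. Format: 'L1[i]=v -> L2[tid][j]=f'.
Answer: L1[1]=1 -> L2[1][3]=69

Derivation:
vaddr = 95 = 0b01011111
Split: l1_idx=1, l2_idx=3, offset=7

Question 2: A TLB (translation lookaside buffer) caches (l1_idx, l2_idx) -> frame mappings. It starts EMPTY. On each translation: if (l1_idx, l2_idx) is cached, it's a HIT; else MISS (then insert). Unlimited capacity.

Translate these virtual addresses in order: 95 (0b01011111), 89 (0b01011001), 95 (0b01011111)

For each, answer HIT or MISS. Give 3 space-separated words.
Answer: MISS HIT HIT

Derivation:
vaddr=95: (1,3) not in TLB -> MISS, insert
vaddr=89: (1,3) in TLB -> HIT
vaddr=95: (1,3) in TLB -> HIT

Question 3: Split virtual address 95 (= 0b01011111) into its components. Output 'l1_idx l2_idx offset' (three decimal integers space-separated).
vaddr = 95 = 0b01011111
  top 2 bits -> l1_idx = 1
  next 3 bits -> l2_idx = 3
  bottom 3 bits -> offset = 7

Answer: 1 3 7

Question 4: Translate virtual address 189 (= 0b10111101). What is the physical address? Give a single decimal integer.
vaddr = 189 = 0b10111101
Split: l1_idx=2, l2_idx=7, offset=5
L1[2] = 0
L2[0][7] = 87
paddr = 87 * 8 + 5 = 701

Answer: 701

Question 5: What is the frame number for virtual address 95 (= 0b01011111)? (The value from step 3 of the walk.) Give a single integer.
Answer: 69

Derivation:
vaddr = 95: l1_idx=1, l2_idx=3
L1[1] = 1; L2[1][3] = 69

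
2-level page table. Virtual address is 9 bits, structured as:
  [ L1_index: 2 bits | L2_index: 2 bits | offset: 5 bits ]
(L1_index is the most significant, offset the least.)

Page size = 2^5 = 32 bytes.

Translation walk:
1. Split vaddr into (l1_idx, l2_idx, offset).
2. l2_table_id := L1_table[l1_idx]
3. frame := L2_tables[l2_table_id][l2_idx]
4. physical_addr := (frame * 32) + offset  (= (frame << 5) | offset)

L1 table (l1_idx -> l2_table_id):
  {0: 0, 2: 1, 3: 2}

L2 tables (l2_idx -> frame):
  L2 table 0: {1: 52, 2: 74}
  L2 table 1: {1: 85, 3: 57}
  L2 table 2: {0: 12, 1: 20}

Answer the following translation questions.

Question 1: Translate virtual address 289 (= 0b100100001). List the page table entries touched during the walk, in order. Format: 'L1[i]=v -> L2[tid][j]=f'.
Answer: L1[2]=1 -> L2[1][1]=85

Derivation:
vaddr = 289 = 0b100100001
Split: l1_idx=2, l2_idx=1, offset=1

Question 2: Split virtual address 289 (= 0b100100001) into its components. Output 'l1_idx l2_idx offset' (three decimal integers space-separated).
Answer: 2 1 1

Derivation:
vaddr = 289 = 0b100100001
  top 2 bits -> l1_idx = 2
  next 2 bits -> l2_idx = 1
  bottom 5 bits -> offset = 1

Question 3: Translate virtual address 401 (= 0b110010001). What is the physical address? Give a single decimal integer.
Answer: 401

Derivation:
vaddr = 401 = 0b110010001
Split: l1_idx=3, l2_idx=0, offset=17
L1[3] = 2
L2[2][0] = 12
paddr = 12 * 32 + 17 = 401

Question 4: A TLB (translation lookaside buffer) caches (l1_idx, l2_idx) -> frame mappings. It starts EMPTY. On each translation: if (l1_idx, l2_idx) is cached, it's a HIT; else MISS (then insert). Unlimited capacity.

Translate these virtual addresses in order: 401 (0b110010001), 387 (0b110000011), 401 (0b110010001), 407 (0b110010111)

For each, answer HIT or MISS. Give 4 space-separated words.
vaddr=401: (3,0) not in TLB -> MISS, insert
vaddr=387: (3,0) in TLB -> HIT
vaddr=401: (3,0) in TLB -> HIT
vaddr=407: (3,0) in TLB -> HIT

Answer: MISS HIT HIT HIT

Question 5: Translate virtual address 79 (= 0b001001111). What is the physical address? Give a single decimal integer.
vaddr = 79 = 0b001001111
Split: l1_idx=0, l2_idx=2, offset=15
L1[0] = 0
L2[0][2] = 74
paddr = 74 * 32 + 15 = 2383

Answer: 2383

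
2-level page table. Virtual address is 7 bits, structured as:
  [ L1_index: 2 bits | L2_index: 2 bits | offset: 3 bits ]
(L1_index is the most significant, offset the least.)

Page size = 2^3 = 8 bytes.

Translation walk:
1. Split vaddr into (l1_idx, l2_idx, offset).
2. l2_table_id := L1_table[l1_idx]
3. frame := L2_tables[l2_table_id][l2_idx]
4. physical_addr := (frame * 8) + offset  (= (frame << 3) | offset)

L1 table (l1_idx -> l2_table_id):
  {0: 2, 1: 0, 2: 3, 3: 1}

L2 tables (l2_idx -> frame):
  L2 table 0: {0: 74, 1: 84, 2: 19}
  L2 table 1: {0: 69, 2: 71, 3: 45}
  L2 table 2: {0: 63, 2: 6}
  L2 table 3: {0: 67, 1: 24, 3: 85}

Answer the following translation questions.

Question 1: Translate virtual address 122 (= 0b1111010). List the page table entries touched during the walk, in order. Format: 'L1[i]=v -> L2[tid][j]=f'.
Answer: L1[3]=1 -> L2[1][3]=45

Derivation:
vaddr = 122 = 0b1111010
Split: l1_idx=3, l2_idx=3, offset=2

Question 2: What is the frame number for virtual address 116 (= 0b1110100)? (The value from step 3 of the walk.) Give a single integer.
vaddr = 116: l1_idx=3, l2_idx=2
L1[3] = 1; L2[1][2] = 71

Answer: 71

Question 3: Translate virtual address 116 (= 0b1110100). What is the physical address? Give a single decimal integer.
vaddr = 116 = 0b1110100
Split: l1_idx=3, l2_idx=2, offset=4
L1[3] = 1
L2[1][2] = 71
paddr = 71 * 8 + 4 = 572

Answer: 572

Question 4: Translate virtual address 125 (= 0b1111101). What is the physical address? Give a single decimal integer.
vaddr = 125 = 0b1111101
Split: l1_idx=3, l2_idx=3, offset=5
L1[3] = 1
L2[1][3] = 45
paddr = 45 * 8 + 5 = 365

Answer: 365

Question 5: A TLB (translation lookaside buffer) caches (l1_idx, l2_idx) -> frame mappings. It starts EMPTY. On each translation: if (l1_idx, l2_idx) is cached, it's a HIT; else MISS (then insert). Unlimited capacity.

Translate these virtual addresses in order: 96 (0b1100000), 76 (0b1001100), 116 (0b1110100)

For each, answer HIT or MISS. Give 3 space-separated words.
Answer: MISS MISS MISS

Derivation:
vaddr=96: (3,0) not in TLB -> MISS, insert
vaddr=76: (2,1) not in TLB -> MISS, insert
vaddr=116: (3,2) not in TLB -> MISS, insert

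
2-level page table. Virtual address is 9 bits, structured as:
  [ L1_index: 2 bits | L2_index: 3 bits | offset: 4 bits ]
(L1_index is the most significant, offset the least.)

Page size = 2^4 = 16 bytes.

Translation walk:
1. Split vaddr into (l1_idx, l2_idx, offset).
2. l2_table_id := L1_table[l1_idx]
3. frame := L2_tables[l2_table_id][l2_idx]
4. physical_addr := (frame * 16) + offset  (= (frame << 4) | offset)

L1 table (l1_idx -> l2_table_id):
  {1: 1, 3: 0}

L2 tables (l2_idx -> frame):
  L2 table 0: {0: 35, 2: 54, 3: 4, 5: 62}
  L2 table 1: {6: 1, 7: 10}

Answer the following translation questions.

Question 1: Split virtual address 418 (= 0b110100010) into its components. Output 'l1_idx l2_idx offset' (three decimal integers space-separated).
vaddr = 418 = 0b110100010
  top 2 bits -> l1_idx = 3
  next 3 bits -> l2_idx = 2
  bottom 4 bits -> offset = 2

Answer: 3 2 2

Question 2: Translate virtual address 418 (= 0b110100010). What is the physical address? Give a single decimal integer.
Answer: 866

Derivation:
vaddr = 418 = 0b110100010
Split: l1_idx=3, l2_idx=2, offset=2
L1[3] = 0
L2[0][2] = 54
paddr = 54 * 16 + 2 = 866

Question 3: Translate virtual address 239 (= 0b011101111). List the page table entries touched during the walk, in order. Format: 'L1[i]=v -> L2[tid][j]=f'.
vaddr = 239 = 0b011101111
Split: l1_idx=1, l2_idx=6, offset=15

Answer: L1[1]=1 -> L2[1][6]=1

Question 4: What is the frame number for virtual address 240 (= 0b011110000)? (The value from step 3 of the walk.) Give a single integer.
Answer: 10

Derivation:
vaddr = 240: l1_idx=1, l2_idx=7
L1[1] = 1; L2[1][7] = 10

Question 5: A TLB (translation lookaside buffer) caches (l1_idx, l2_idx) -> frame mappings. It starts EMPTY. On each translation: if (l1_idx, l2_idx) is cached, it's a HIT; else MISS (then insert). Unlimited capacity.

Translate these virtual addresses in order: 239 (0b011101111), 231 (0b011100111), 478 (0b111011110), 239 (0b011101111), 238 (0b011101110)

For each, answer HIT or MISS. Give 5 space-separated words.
vaddr=239: (1,6) not in TLB -> MISS, insert
vaddr=231: (1,6) in TLB -> HIT
vaddr=478: (3,5) not in TLB -> MISS, insert
vaddr=239: (1,6) in TLB -> HIT
vaddr=238: (1,6) in TLB -> HIT

Answer: MISS HIT MISS HIT HIT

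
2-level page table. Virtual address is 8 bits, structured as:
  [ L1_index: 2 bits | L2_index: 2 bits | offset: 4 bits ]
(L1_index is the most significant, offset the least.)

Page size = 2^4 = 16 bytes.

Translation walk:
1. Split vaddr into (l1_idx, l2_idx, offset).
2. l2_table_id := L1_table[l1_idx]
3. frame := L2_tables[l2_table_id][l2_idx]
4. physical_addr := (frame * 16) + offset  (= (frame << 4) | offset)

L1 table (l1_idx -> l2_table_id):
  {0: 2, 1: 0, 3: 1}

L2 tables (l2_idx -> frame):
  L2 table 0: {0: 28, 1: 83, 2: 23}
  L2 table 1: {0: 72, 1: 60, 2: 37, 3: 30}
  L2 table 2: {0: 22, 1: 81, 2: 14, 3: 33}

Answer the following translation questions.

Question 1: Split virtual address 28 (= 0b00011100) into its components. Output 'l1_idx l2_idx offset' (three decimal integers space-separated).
vaddr = 28 = 0b00011100
  top 2 bits -> l1_idx = 0
  next 2 bits -> l2_idx = 1
  bottom 4 bits -> offset = 12

Answer: 0 1 12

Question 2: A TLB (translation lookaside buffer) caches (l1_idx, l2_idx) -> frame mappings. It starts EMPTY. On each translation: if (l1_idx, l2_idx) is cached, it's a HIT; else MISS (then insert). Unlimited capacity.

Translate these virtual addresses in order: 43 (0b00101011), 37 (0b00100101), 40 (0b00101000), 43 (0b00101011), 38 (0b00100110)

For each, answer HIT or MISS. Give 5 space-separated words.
vaddr=43: (0,2) not in TLB -> MISS, insert
vaddr=37: (0,2) in TLB -> HIT
vaddr=40: (0,2) in TLB -> HIT
vaddr=43: (0,2) in TLB -> HIT
vaddr=38: (0,2) in TLB -> HIT

Answer: MISS HIT HIT HIT HIT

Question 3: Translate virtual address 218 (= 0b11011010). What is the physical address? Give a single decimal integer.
Answer: 970

Derivation:
vaddr = 218 = 0b11011010
Split: l1_idx=3, l2_idx=1, offset=10
L1[3] = 1
L2[1][1] = 60
paddr = 60 * 16 + 10 = 970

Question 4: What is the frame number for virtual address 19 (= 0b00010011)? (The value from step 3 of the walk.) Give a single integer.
vaddr = 19: l1_idx=0, l2_idx=1
L1[0] = 2; L2[2][1] = 81

Answer: 81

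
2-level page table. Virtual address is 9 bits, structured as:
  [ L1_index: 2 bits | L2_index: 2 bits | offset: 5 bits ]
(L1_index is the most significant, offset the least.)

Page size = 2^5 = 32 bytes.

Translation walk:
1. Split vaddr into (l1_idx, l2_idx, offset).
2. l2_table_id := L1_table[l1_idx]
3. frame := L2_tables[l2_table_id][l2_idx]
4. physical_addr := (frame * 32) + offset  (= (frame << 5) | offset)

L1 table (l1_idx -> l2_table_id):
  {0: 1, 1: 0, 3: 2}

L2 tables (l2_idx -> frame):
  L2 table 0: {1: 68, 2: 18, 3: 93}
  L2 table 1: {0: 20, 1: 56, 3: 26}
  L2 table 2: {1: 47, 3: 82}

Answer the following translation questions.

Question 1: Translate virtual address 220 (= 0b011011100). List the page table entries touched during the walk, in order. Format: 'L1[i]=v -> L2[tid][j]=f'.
Answer: L1[1]=0 -> L2[0][2]=18

Derivation:
vaddr = 220 = 0b011011100
Split: l1_idx=1, l2_idx=2, offset=28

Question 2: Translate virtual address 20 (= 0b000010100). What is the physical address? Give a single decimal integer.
Answer: 660

Derivation:
vaddr = 20 = 0b000010100
Split: l1_idx=0, l2_idx=0, offset=20
L1[0] = 1
L2[1][0] = 20
paddr = 20 * 32 + 20 = 660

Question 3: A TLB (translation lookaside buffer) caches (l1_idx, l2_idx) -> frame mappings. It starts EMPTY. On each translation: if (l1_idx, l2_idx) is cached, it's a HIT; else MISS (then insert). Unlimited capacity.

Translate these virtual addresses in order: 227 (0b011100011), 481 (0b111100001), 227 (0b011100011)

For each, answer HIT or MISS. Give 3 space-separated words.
vaddr=227: (1,3) not in TLB -> MISS, insert
vaddr=481: (3,3) not in TLB -> MISS, insert
vaddr=227: (1,3) in TLB -> HIT

Answer: MISS MISS HIT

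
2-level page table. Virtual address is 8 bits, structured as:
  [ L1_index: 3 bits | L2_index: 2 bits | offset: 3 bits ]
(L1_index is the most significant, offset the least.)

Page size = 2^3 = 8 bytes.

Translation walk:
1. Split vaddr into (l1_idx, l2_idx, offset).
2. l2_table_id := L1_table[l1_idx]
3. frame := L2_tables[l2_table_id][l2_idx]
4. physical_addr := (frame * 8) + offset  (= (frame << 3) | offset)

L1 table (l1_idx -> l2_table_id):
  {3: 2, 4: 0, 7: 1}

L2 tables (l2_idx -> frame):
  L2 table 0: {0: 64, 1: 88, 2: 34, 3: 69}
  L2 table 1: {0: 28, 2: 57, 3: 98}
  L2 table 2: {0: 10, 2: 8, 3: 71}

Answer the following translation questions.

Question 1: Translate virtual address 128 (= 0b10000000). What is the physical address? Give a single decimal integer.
vaddr = 128 = 0b10000000
Split: l1_idx=4, l2_idx=0, offset=0
L1[4] = 0
L2[0][0] = 64
paddr = 64 * 8 + 0 = 512

Answer: 512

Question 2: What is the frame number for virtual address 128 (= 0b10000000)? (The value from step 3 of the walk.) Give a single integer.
Answer: 64

Derivation:
vaddr = 128: l1_idx=4, l2_idx=0
L1[4] = 0; L2[0][0] = 64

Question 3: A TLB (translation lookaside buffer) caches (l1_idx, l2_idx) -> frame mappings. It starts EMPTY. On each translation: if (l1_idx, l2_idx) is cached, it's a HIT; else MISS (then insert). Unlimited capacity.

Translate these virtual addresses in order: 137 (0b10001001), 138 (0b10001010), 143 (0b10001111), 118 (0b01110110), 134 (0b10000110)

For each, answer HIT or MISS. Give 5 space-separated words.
Answer: MISS HIT HIT MISS MISS

Derivation:
vaddr=137: (4,1) not in TLB -> MISS, insert
vaddr=138: (4,1) in TLB -> HIT
vaddr=143: (4,1) in TLB -> HIT
vaddr=118: (3,2) not in TLB -> MISS, insert
vaddr=134: (4,0) not in TLB -> MISS, insert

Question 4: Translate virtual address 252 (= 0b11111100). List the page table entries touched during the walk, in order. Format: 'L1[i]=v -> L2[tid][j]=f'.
vaddr = 252 = 0b11111100
Split: l1_idx=7, l2_idx=3, offset=4

Answer: L1[7]=1 -> L2[1][3]=98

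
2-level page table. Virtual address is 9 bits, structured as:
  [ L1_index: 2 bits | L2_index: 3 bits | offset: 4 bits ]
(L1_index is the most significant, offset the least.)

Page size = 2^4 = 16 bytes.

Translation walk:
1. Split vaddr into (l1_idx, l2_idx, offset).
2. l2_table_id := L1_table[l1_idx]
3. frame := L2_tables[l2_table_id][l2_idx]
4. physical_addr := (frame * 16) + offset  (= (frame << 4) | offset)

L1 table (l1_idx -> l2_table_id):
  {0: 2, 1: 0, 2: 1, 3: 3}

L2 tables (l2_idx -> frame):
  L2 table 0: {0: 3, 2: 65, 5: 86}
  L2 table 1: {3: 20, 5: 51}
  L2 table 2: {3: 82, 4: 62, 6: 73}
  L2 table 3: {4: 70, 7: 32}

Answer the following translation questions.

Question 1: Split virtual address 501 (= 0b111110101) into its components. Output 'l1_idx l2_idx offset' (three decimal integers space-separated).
vaddr = 501 = 0b111110101
  top 2 bits -> l1_idx = 3
  next 3 bits -> l2_idx = 7
  bottom 4 bits -> offset = 5

Answer: 3 7 5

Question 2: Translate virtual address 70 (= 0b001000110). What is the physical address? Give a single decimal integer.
vaddr = 70 = 0b001000110
Split: l1_idx=0, l2_idx=4, offset=6
L1[0] = 2
L2[2][4] = 62
paddr = 62 * 16 + 6 = 998

Answer: 998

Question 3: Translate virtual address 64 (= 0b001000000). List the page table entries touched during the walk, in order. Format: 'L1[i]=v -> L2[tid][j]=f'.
vaddr = 64 = 0b001000000
Split: l1_idx=0, l2_idx=4, offset=0

Answer: L1[0]=2 -> L2[2][4]=62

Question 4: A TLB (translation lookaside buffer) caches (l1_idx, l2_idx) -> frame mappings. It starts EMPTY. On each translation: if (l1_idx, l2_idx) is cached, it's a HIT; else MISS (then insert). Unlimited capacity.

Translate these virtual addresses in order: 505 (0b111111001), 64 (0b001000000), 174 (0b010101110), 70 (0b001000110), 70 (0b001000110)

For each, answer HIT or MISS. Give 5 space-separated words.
vaddr=505: (3,7) not in TLB -> MISS, insert
vaddr=64: (0,4) not in TLB -> MISS, insert
vaddr=174: (1,2) not in TLB -> MISS, insert
vaddr=70: (0,4) in TLB -> HIT
vaddr=70: (0,4) in TLB -> HIT

Answer: MISS MISS MISS HIT HIT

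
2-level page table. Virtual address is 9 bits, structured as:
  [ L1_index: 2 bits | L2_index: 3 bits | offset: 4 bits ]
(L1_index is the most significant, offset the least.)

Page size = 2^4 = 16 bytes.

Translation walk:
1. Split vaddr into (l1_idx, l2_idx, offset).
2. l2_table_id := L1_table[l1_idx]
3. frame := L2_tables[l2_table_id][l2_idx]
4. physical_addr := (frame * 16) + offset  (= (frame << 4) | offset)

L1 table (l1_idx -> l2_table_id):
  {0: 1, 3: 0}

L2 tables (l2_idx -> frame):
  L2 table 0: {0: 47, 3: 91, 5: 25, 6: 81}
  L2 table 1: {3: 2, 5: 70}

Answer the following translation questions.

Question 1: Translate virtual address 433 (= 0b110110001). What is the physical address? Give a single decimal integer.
vaddr = 433 = 0b110110001
Split: l1_idx=3, l2_idx=3, offset=1
L1[3] = 0
L2[0][3] = 91
paddr = 91 * 16 + 1 = 1457

Answer: 1457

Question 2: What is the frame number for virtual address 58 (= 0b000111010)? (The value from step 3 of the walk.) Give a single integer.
Answer: 2

Derivation:
vaddr = 58: l1_idx=0, l2_idx=3
L1[0] = 1; L2[1][3] = 2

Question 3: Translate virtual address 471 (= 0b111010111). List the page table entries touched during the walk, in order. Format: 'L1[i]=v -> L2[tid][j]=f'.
vaddr = 471 = 0b111010111
Split: l1_idx=3, l2_idx=5, offset=7

Answer: L1[3]=0 -> L2[0][5]=25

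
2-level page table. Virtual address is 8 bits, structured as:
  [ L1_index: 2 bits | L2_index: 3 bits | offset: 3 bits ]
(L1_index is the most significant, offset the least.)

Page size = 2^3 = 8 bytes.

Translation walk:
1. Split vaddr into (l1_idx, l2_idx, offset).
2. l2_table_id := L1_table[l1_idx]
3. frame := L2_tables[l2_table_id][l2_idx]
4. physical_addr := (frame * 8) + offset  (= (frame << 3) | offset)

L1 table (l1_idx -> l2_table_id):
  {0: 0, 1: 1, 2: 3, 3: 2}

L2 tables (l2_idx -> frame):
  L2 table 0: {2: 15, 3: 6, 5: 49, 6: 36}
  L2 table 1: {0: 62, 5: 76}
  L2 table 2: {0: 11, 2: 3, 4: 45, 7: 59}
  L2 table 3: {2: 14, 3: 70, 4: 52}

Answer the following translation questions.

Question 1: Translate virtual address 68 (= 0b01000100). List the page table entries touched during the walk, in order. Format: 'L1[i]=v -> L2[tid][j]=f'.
vaddr = 68 = 0b01000100
Split: l1_idx=1, l2_idx=0, offset=4

Answer: L1[1]=1 -> L2[1][0]=62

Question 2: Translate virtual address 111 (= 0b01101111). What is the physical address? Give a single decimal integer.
Answer: 615

Derivation:
vaddr = 111 = 0b01101111
Split: l1_idx=1, l2_idx=5, offset=7
L1[1] = 1
L2[1][5] = 76
paddr = 76 * 8 + 7 = 615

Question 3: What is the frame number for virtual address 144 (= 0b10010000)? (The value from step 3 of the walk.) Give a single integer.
Answer: 14

Derivation:
vaddr = 144: l1_idx=2, l2_idx=2
L1[2] = 3; L2[3][2] = 14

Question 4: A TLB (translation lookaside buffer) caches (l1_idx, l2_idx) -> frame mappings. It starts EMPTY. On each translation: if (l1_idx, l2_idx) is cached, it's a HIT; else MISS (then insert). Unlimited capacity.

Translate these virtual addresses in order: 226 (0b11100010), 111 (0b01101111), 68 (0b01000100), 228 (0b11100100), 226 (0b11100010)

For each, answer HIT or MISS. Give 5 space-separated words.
vaddr=226: (3,4) not in TLB -> MISS, insert
vaddr=111: (1,5) not in TLB -> MISS, insert
vaddr=68: (1,0) not in TLB -> MISS, insert
vaddr=228: (3,4) in TLB -> HIT
vaddr=226: (3,4) in TLB -> HIT

Answer: MISS MISS MISS HIT HIT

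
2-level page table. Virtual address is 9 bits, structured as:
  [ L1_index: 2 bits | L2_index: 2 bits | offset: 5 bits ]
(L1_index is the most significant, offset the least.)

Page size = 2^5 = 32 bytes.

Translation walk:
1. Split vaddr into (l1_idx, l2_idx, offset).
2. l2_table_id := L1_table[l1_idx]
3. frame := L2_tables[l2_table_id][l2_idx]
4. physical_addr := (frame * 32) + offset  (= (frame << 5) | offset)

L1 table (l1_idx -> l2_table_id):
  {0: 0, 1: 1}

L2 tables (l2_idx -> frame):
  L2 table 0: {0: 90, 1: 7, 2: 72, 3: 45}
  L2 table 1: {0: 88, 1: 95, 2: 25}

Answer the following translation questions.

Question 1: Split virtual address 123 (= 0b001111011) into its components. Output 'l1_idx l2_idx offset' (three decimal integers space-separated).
Answer: 0 3 27

Derivation:
vaddr = 123 = 0b001111011
  top 2 bits -> l1_idx = 0
  next 2 bits -> l2_idx = 3
  bottom 5 bits -> offset = 27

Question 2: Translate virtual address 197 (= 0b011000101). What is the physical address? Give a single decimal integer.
Answer: 805

Derivation:
vaddr = 197 = 0b011000101
Split: l1_idx=1, l2_idx=2, offset=5
L1[1] = 1
L2[1][2] = 25
paddr = 25 * 32 + 5 = 805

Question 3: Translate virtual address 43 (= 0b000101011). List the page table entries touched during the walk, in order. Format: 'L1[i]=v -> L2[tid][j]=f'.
vaddr = 43 = 0b000101011
Split: l1_idx=0, l2_idx=1, offset=11

Answer: L1[0]=0 -> L2[0][1]=7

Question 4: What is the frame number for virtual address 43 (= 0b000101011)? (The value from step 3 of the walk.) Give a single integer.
vaddr = 43: l1_idx=0, l2_idx=1
L1[0] = 0; L2[0][1] = 7

Answer: 7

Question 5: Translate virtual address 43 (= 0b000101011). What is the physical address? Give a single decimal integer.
vaddr = 43 = 0b000101011
Split: l1_idx=0, l2_idx=1, offset=11
L1[0] = 0
L2[0][1] = 7
paddr = 7 * 32 + 11 = 235

Answer: 235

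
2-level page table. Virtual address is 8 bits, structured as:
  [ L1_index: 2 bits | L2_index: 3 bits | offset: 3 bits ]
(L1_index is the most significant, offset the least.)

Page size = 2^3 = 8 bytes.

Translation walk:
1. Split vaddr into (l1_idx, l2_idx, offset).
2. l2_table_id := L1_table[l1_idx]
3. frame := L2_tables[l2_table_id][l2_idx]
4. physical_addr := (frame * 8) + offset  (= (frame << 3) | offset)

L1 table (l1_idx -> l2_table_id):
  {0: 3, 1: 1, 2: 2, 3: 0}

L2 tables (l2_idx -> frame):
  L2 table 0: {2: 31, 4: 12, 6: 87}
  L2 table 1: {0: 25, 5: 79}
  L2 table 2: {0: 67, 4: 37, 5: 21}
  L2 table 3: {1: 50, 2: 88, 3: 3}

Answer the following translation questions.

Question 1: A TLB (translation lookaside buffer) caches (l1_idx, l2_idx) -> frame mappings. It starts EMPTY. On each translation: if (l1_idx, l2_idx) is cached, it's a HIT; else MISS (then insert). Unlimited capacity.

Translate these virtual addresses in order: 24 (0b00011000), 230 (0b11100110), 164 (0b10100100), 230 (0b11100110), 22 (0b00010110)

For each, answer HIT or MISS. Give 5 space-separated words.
Answer: MISS MISS MISS HIT MISS

Derivation:
vaddr=24: (0,3) not in TLB -> MISS, insert
vaddr=230: (3,4) not in TLB -> MISS, insert
vaddr=164: (2,4) not in TLB -> MISS, insert
vaddr=230: (3,4) in TLB -> HIT
vaddr=22: (0,2) not in TLB -> MISS, insert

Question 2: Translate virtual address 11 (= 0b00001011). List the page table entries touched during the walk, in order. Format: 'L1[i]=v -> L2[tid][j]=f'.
vaddr = 11 = 0b00001011
Split: l1_idx=0, l2_idx=1, offset=3

Answer: L1[0]=3 -> L2[3][1]=50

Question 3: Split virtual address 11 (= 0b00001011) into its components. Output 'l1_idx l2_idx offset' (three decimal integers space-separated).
Answer: 0 1 3

Derivation:
vaddr = 11 = 0b00001011
  top 2 bits -> l1_idx = 0
  next 3 bits -> l2_idx = 1
  bottom 3 bits -> offset = 3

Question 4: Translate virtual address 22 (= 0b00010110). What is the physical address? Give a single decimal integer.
Answer: 710

Derivation:
vaddr = 22 = 0b00010110
Split: l1_idx=0, l2_idx=2, offset=6
L1[0] = 3
L2[3][2] = 88
paddr = 88 * 8 + 6 = 710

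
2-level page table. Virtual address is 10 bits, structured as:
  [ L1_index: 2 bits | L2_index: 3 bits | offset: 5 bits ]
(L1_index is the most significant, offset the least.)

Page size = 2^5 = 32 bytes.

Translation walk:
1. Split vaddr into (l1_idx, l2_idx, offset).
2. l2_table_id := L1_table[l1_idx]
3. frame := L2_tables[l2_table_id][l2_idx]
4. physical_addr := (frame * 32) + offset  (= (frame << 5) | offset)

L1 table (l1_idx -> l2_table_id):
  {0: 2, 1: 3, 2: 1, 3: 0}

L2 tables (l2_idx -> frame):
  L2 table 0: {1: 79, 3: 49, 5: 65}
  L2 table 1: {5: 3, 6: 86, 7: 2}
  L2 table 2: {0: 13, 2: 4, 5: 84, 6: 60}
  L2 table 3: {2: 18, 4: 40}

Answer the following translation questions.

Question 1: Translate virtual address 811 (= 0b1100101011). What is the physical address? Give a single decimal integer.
Answer: 2539

Derivation:
vaddr = 811 = 0b1100101011
Split: l1_idx=3, l2_idx=1, offset=11
L1[3] = 0
L2[0][1] = 79
paddr = 79 * 32 + 11 = 2539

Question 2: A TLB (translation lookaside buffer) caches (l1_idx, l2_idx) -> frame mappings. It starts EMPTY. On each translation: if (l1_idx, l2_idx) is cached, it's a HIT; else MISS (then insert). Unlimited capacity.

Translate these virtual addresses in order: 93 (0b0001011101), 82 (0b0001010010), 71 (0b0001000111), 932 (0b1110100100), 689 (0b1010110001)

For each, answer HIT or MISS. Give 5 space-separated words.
Answer: MISS HIT HIT MISS MISS

Derivation:
vaddr=93: (0,2) not in TLB -> MISS, insert
vaddr=82: (0,2) in TLB -> HIT
vaddr=71: (0,2) in TLB -> HIT
vaddr=932: (3,5) not in TLB -> MISS, insert
vaddr=689: (2,5) not in TLB -> MISS, insert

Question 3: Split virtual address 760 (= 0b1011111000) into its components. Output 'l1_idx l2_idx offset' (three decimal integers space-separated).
vaddr = 760 = 0b1011111000
  top 2 bits -> l1_idx = 2
  next 3 bits -> l2_idx = 7
  bottom 5 bits -> offset = 24

Answer: 2 7 24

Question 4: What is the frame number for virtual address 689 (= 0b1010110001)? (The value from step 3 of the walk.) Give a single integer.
vaddr = 689: l1_idx=2, l2_idx=5
L1[2] = 1; L2[1][5] = 3

Answer: 3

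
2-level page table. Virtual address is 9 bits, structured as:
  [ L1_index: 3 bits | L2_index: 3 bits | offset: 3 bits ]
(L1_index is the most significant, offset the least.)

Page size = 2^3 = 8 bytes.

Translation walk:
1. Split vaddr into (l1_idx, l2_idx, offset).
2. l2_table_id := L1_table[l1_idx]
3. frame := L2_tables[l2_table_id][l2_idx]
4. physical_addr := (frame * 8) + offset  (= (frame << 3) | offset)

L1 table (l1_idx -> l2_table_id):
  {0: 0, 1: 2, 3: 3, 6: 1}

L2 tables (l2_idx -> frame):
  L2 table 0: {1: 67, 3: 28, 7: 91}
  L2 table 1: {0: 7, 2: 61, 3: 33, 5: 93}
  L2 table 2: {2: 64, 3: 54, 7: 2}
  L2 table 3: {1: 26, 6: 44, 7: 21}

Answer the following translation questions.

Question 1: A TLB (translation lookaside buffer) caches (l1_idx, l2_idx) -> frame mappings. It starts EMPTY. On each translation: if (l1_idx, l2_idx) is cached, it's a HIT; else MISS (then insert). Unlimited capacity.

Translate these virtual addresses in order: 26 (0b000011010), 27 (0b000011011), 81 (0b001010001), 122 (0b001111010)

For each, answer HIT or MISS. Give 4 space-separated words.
vaddr=26: (0,3) not in TLB -> MISS, insert
vaddr=27: (0,3) in TLB -> HIT
vaddr=81: (1,2) not in TLB -> MISS, insert
vaddr=122: (1,7) not in TLB -> MISS, insert

Answer: MISS HIT MISS MISS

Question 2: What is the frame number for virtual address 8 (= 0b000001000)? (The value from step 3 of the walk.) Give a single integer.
Answer: 67

Derivation:
vaddr = 8: l1_idx=0, l2_idx=1
L1[0] = 0; L2[0][1] = 67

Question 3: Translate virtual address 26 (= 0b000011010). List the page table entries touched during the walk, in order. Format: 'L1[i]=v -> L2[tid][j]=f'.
Answer: L1[0]=0 -> L2[0][3]=28

Derivation:
vaddr = 26 = 0b000011010
Split: l1_idx=0, l2_idx=3, offset=2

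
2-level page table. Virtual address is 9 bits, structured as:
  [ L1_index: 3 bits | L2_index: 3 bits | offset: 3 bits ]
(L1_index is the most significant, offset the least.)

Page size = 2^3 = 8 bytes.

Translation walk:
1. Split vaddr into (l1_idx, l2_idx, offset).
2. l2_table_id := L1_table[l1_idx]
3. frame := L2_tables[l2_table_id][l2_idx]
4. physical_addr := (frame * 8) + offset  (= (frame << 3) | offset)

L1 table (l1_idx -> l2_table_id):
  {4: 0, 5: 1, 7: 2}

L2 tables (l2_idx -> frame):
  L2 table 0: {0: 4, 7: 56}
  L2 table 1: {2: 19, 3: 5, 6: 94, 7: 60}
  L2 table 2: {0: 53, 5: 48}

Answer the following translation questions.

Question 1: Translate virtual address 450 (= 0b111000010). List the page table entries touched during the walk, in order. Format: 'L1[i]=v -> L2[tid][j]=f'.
vaddr = 450 = 0b111000010
Split: l1_idx=7, l2_idx=0, offset=2

Answer: L1[7]=2 -> L2[2][0]=53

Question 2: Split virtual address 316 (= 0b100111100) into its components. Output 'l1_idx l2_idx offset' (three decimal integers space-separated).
vaddr = 316 = 0b100111100
  top 3 bits -> l1_idx = 4
  next 3 bits -> l2_idx = 7
  bottom 3 bits -> offset = 4

Answer: 4 7 4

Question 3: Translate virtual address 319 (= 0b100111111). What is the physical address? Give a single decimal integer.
vaddr = 319 = 0b100111111
Split: l1_idx=4, l2_idx=7, offset=7
L1[4] = 0
L2[0][7] = 56
paddr = 56 * 8 + 7 = 455

Answer: 455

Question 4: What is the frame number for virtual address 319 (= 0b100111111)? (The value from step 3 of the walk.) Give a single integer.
vaddr = 319: l1_idx=4, l2_idx=7
L1[4] = 0; L2[0][7] = 56

Answer: 56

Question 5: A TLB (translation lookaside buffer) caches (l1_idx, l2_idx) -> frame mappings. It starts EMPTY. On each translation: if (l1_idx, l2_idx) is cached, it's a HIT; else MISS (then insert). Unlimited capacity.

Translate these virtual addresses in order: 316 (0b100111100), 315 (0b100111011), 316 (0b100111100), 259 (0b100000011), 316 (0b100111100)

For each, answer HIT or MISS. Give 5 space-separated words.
vaddr=316: (4,7) not in TLB -> MISS, insert
vaddr=315: (4,7) in TLB -> HIT
vaddr=316: (4,7) in TLB -> HIT
vaddr=259: (4,0) not in TLB -> MISS, insert
vaddr=316: (4,7) in TLB -> HIT

Answer: MISS HIT HIT MISS HIT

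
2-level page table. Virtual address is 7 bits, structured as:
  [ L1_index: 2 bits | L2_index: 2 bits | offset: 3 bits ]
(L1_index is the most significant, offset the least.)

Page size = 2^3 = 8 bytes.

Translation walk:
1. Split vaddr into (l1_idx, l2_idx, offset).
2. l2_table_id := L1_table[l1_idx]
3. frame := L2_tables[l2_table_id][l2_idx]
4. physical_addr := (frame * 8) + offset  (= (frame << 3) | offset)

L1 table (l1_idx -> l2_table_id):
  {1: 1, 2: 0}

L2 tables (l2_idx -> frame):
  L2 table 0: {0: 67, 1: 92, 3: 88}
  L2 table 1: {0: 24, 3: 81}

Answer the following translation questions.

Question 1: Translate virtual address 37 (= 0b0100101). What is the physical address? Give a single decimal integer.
vaddr = 37 = 0b0100101
Split: l1_idx=1, l2_idx=0, offset=5
L1[1] = 1
L2[1][0] = 24
paddr = 24 * 8 + 5 = 197

Answer: 197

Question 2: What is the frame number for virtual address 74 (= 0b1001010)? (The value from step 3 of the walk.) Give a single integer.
vaddr = 74: l1_idx=2, l2_idx=1
L1[2] = 0; L2[0][1] = 92

Answer: 92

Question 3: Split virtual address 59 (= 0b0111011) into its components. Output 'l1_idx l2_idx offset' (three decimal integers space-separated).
Answer: 1 3 3

Derivation:
vaddr = 59 = 0b0111011
  top 2 bits -> l1_idx = 1
  next 2 bits -> l2_idx = 3
  bottom 3 bits -> offset = 3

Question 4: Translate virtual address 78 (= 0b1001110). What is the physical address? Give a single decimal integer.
vaddr = 78 = 0b1001110
Split: l1_idx=2, l2_idx=1, offset=6
L1[2] = 0
L2[0][1] = 92
paddr = 92 * 8 + 6 = 742

Answer: 742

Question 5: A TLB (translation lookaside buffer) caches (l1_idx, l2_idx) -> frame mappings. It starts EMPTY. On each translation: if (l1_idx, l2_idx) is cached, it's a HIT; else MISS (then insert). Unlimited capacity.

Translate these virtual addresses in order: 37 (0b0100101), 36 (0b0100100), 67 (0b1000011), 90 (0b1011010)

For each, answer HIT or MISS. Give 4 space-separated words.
Answer: MISS HIT MISS MISS

Derivation:
vaddr=37: (1,0) not in TLB -> MISS, insert
vaddr=36: (1,0) in TLB -> HIT
vaddr=67: (2,0) not in TLB -> MISS, insert
vaddr=90: (2,3) not in TLB -> MISS, insert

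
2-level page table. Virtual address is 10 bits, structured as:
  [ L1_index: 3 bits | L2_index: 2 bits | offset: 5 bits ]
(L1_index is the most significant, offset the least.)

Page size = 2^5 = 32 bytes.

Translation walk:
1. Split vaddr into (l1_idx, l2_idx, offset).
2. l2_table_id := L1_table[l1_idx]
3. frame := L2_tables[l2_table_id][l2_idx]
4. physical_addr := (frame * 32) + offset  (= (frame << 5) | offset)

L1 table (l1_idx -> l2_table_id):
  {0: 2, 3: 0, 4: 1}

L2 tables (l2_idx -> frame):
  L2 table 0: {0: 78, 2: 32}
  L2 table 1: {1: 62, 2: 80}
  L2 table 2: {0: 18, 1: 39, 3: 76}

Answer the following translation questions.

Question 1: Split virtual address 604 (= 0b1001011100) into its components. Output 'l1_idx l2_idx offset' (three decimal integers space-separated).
Answer: 4 2 28

Derivation:
vaddr = 604 = 0b1001011100
  top 3 bits -> l1_idx = 4
  next 2 bits -> l2_idx = 2
  bottom 5 bits -> offset = 28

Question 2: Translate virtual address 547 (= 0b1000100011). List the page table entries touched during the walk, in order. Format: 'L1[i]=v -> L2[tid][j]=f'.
Answer: L1[4]=1 -> L2[1][1]=62

Derivation:
vaddr = 547 = 0b1000100011
Split: l1_idx=4, l2_idx=1, offset=3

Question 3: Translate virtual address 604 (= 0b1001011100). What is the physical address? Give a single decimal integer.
Answer: 2588

Derivation:
vaddr = 604 = 0b1001011100
Split: l1_idx=4, l2_idx=2, offset=28
L1[4] = 1
L2[1][2] = 80
paddr = 80 * 32 + 28 = 2588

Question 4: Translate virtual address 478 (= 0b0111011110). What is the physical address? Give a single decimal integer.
vaddr = 478 = 0b0111011110
Split: l1_idx=3, l2_idx=2, offset=30
L1[3] = 0
L2[0][2] = 32
paddr = 32 * 32 + 30 = 1054

Answer: 1054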